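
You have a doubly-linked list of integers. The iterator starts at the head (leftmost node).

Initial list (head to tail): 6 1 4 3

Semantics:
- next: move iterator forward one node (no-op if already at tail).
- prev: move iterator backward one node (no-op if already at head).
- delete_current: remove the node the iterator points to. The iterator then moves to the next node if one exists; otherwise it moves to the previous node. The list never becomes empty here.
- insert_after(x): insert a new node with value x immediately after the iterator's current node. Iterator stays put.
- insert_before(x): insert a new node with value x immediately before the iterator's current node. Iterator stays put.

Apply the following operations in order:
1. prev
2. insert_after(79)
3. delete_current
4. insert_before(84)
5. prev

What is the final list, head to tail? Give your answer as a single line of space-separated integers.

Answer: 84 79 1 4 3

Derivation:
After 1 (prev): list=[6, 1, 4, 3] cursor@6
After 2 (insert_after(79)): list=[6, 79, 1, 4, 3] cursor@6
After 3 (delete_current): list=[79, 1, 4, 3] cursor@79
After 4 (insert_before(84)): list=[84, 79, 1, 4, 3] cursor@79
After 5 (prev): list=[84, 79, 1, 4, 3] cursor@84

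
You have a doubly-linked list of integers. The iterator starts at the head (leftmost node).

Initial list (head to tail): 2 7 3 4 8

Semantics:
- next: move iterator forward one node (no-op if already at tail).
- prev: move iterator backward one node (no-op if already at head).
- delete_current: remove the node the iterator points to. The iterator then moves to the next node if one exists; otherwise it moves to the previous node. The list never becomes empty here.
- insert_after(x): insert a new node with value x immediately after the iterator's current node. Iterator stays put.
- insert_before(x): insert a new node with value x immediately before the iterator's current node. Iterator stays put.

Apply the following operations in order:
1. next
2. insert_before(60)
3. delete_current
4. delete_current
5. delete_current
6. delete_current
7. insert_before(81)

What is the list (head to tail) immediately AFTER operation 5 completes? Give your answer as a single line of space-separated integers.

Answer: 2 60 8

Derivation:
After 1 (next): list=[2, 7, 3, 4, 8] cursor@7
After 2 (insert_before(60)): list=[2, 60, 7, 3, 4, 8] cursor@7
After 3 (delete_current): list=[2, 60, 3, 4, 8] cursor@3
After 4 (delete_current): list=[2, 60, 4, 8] cursor@4
After 5 (delete_current): list=[2, 60, 8] cursor@8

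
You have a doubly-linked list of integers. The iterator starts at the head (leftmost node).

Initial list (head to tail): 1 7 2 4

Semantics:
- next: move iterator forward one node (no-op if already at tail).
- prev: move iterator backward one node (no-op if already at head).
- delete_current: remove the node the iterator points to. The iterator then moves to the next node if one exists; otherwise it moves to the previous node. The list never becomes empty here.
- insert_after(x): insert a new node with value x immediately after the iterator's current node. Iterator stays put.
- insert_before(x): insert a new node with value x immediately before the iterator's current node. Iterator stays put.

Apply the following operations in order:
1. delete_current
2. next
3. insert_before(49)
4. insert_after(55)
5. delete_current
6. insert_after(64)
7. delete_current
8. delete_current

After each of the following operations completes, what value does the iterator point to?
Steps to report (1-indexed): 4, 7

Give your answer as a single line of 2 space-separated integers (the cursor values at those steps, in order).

After 1 (delete_current): list=[7, 2, 4] cursor@7
After 2 (next): list=[7, 2, 4] cursor@2
After 3 (insert_before(49)): list=[7, 49, 2, 4] cursor@2
After 4 (insert_after(55)): list=[7, 49, 2, 55, 4] cursor@2
After 5 (delete_current): list=[7, 49, 55, 4] cursor@55
After 6 (insert_after(64)): list=[7, 49, 55, 64, 4] cursor@55
After 7 (delete_current): list=[7, 49, 64, 4] cursor@64
After 8 (delete_current): list=[7, 49, 4] cursor@4

Answer: 2 64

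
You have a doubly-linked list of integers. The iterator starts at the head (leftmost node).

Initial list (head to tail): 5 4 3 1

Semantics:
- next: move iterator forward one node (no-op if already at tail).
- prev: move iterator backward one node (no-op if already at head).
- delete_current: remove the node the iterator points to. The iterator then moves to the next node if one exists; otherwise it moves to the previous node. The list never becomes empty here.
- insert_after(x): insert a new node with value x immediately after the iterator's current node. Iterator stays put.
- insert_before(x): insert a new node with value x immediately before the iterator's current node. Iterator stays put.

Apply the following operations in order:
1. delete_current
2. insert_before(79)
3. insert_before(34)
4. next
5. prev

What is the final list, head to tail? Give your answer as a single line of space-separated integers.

After 1 (delete_current): list=[4, 3, 1] cursor@4
After 2 (insert_before(79)): list=[79, 4, 3, 1] cursor@4
After 3 (insert_before(34)): list=[79, 34, 4, 3, 1] cursor@4
After 4 (next): list=[79, 34, 4, 3, 1] cursor@3
After 5 (prev): list=[79, 34, 4, 3, 1] cursor@4

Answer: 79 34 4 3 1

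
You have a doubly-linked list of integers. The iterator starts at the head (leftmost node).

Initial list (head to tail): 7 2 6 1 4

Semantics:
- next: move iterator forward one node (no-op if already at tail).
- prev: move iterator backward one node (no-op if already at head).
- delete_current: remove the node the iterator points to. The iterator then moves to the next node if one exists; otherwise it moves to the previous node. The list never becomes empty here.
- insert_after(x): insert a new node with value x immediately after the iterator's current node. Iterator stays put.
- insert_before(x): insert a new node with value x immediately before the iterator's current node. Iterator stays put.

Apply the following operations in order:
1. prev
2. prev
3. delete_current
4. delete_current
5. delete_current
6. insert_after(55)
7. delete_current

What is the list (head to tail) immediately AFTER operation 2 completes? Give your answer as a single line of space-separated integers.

After 1 (prev): list=[7, 2, 6, 1, 4] cursor@7
After 2 (prev): list=[7, 2, 6, 1, 4] cursor@7

Answer: 7 2 6 1 4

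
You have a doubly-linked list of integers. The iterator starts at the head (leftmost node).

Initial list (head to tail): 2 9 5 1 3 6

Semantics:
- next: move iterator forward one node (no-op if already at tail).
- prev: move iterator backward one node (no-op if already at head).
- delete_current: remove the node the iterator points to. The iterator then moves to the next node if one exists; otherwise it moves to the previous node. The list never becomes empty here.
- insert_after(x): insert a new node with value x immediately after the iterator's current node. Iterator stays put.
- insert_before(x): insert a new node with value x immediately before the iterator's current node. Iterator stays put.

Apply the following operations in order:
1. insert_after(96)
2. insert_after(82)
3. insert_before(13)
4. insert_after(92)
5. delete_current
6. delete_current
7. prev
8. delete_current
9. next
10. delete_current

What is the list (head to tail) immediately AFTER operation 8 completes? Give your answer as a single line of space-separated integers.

Answer: 82 96 9 5 1 3 6

Derivation:
After 1 (insert_after(96)): list=[2, 96, 9, 5, 1, 3, 6] cursor@2
After 2 (insert_after(82)): list=[2, 82, 96, 9, 5, 1, 3, 6] cursor@2
After 3 (insert_before(13)): list=[13, 2, 82, 96, 9, 5, 1, 3, 6] cursor@2
After 4 (insert_after(92)): list=[13, 2, 92, 82, 96, 9, 5, 1, 3, 6] cursor@2
After 5 (delete_current): list=[13, 92, 82, 96, 9, 5, 1, 3, 6] cursor@92
After 6 (delete_current): list=[13, 82, 96, 9, 5, 1, 3, 6] cursor@82
After 7 (prev): list=[13, 82, 96, 9, 5, 1, 3, 6] cursor@13
After 8 (delete_current): list=[82, 96, 9, 5, 1, 3, 6] cursor@82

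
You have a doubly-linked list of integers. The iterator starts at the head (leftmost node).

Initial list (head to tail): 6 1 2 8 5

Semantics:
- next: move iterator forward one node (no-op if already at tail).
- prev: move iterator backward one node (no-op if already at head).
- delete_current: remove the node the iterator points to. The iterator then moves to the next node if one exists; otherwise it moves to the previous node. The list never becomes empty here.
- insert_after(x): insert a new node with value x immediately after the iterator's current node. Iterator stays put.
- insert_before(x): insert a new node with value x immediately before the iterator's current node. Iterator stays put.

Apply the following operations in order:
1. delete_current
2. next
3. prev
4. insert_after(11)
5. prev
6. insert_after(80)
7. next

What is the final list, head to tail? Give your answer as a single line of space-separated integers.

After 1 (delete_current): list=[1, 2, 8, 5] cursor@1
After 2 (next): list=[1, 2, 8, 5] cursor@2
After 3 (prev): list=[1, 2, 8, 5] cursor@1
After 4 (insert_after(11)): list=[1, 11, 2, 8, 5] cursor@1
After 5 (prev): list=[1, 11, 2, 8, 5] cursor@1
After 6 (insert_after(80)): list=[1, 80, 11, 2, 8, 5] cursor@1
After 7 (next): list=[1, 80, 11, 2, 8, 5] cursor@80

Answer: 1 80 11 2 8 5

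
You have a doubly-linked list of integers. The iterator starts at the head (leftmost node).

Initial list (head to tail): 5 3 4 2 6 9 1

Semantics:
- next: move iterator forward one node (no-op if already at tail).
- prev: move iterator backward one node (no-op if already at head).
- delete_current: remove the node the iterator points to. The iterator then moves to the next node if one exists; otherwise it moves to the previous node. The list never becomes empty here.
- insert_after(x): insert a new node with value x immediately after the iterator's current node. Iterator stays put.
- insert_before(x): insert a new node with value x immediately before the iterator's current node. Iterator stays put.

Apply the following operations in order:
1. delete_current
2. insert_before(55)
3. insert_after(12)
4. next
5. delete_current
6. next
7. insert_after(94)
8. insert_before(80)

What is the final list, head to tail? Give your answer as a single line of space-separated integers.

After 1 (delete_current): list=[3, 4, 2, 6, 9, 1] cursor@3
After 2 (insert_before(55)): list=[55, 3, 4, 2, 6, 9, 1] cursor@3
After 3 (insert_after(12)): list=[55, 3, 12, 4, 2, 6, 9, 1] cursor@3
After 4 (next): list=[55, 3, 12, 4, 2, 6, 9, 1] cursor@12
After 5 (delete_current): list=[55, 3, 4, 2, 6, 9, 1] cursor@4
After 6 (next): list=[55, 3, 4, 2, 6, 9, 1] cursor@2
After 7 (insert_after(94)): list=[55, 3, 4, 2, 94, 6, 9, 1] cursor@2
After 8 (insert_before(80)): list=[55, 3, 4, 80, 2, 94, 6, 9, 1] cursor@2

Answer: 55 3 4 80 2 94 6 9 1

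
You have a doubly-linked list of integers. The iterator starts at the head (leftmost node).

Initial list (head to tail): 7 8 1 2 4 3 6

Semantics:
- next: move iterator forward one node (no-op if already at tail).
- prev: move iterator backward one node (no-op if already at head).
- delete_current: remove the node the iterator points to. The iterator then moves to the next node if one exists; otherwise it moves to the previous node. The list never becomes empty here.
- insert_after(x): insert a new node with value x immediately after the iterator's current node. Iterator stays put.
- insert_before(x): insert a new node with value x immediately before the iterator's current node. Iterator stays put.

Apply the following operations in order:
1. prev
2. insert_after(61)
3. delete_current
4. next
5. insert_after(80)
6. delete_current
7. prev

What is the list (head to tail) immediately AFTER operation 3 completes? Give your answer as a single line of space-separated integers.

Answer: 61 8 1 2 4 3 6

Derivation:
After 1 (prev): list=[7, 8, 1, 2, 4, 3, 6] cursor@7
After 2 (insert_after(61)): list=[7, 61, 8, 1, 2, 4, 3, 6] cursor@7
After 3 (delete_current): list=[61, 8, 1, 2, 4, 3, 6] cursor@61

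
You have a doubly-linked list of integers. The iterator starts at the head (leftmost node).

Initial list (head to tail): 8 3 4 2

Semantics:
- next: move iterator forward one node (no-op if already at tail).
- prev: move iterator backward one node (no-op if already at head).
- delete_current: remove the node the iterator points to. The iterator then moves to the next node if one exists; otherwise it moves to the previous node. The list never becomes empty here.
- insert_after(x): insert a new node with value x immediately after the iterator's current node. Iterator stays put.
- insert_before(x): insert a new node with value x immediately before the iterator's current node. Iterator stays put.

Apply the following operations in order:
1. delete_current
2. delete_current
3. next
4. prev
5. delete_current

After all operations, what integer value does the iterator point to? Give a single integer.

After 1 (delete_current): list=[3, 4, 2] cursor@3
After 2 (delete_current): list=[4, 2] cursor@4
After 3 (next): list=[4, 2] cursor@2
After 4 (prev): list=[4, 2] cursor@4
After 5 (delete_current): list=[2] cursor@2

Answer: 2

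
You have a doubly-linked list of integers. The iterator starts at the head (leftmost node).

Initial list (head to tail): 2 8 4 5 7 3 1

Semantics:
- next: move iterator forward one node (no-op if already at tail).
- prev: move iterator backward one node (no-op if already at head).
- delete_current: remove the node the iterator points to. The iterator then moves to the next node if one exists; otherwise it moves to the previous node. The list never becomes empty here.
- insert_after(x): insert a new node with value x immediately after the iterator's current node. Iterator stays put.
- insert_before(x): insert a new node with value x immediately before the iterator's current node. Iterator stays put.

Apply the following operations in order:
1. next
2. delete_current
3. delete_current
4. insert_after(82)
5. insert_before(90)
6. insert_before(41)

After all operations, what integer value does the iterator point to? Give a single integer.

Answer: 5

Derivation:
After 1 (next): list=[2, 8, 4, 5, 7, 3, 1] cursor@8
After 2 (delete_current): list=[2, 4, 5, 7, 3, 1] cursor@4
After 3 (delete_current): list=[2, 5, 7, 3, 1] cursor@5
After 4 (insert_after(82)): list=[2, 5, 82, 7, 3, 1] cursor@5
After 5 (insert_before(90)): list=[2, 90, 5, 82, 7, 3, 1] cursor@5
After 6 (insert_before(41)): list=[2, 90, 41, 5, 82, 7, 3, 1] cursor@5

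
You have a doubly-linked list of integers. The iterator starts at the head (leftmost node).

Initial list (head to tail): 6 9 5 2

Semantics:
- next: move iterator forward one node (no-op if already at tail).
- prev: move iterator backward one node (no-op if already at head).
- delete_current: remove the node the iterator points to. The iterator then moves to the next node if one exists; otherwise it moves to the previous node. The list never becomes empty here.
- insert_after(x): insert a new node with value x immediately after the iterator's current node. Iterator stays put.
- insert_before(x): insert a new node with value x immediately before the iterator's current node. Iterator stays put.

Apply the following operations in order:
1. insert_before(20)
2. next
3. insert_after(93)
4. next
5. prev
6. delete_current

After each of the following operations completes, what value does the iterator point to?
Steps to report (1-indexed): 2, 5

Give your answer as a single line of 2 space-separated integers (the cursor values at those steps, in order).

Answer: 9 9

Derivation:
After 1 (insert_before(20)): list=[20, 6, 9, 5, 2] cursor@6
After 2 (next): list=[20, 6, 9, 5, 2] cursor@9
After 3 (insert_after(93)): list=[20, 6, 9, 93, 5, 2] cursor@9
After 4 (next): list=[20, 6, 9, 93, 5, 2] cursor@93
After 5 (prev): list=[20, 6, 9, 93, 5, 2] cursor@9
After 6 (delete_current): list=[20, 6, 93, 5, 2] cursor@93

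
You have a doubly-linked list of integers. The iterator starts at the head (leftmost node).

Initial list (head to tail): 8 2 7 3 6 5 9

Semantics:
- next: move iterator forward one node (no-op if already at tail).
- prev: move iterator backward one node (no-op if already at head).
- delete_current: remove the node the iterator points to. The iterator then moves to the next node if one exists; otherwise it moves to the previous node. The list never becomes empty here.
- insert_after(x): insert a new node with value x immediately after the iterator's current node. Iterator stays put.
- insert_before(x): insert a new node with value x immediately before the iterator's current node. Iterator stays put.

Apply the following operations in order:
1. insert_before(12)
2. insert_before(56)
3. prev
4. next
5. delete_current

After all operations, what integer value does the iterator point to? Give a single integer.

Answer: 2

Derivation:
After 1 (insert_before(12)): list=[12, 8, 2, 7, 3, 6, 5, 9] cursor@8
After 2 (insert_before(56)): list=[12, 56, 8, 2, 7, 3, 6, 5, 9] cursor@8
After 3 (prev): list=[12, 56, 8, 2, 7, 3, 6, 5, 9] cursor@56
After 4 (next): list=[12, 56, 8, 2, 7, 3, 6, 5, 9] cursor@8
After 5 (delete_current): list=[12, 56, 2, 7, 3, 6, 5, 9] cursor@2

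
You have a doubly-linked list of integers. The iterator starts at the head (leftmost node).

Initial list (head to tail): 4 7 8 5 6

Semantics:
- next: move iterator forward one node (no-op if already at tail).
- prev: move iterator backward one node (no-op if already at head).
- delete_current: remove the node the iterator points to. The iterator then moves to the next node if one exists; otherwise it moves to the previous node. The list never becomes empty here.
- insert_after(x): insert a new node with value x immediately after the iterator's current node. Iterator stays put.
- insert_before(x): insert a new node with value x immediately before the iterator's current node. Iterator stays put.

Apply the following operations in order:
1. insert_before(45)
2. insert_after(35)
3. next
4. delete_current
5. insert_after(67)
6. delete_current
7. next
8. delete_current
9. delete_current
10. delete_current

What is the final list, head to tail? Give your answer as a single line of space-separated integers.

Answer: 45 4 67

Derivation:
After 1 (insert_before(45)): list=[45, 4, 7, 8, 5, 6] cursor@4
After 2 (insert_after(35)): list=[45, 4, 35, 7, 8, 5, 6] cursor@4
After 3 (next): list=[45, 4, 35, 7, 8, 5, 6] cursor@35
After 4 (delete_current): list=[45, 4, 7, 8, 5, 6] cursor@7
After 5 (insert_after(67)): list=[45, 4, 7, 67, 8, 5, 6] cursor@7
After 6 (delete_current): list=[45, 4, 67, 8, 5, 6] cursor@67
After 7 (next): list=[45, 4, 67, 8, 5, 6] cursor@8
After 8 (delete_current): list=[45, 4, 67, 5, 6] cursor@5
After 9 (delete_current): list=[45, 4, 67, 6] cursor@6
After 10 (delete_current): list=[45, 4, 67] cursor@67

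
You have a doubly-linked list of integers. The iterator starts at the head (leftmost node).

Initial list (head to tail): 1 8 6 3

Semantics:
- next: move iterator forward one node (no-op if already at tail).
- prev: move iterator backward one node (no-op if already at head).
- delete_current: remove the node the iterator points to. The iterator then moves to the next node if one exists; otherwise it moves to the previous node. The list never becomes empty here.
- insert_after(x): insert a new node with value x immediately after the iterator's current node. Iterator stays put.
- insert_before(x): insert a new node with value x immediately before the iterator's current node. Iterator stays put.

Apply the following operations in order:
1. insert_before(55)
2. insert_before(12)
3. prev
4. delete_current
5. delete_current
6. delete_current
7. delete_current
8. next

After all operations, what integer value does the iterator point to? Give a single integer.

After 1 (insert_before(55)): list=[55, 1, 8, 6, 3] cursor@1
After 2 (insert_before(12)): list=[55, 12, 1, 8, 6, 3] cursor@1
After 3 (prev): list=[55, 12, 1, 8, 6, 3] cursor@12
After 4 (delete_current): list=[55, 1, 8, 6, 3] cursor@1
After 5 (delete_current): list=[55, 8, 6, 3] cursor@8
After 6 (delete_current): list=[55, 6, 3] cursor@6
After 7 (delete_current): list=[55, 3] cursor@3
After 8 (next): list=[55, 3] cursor@3

Answer: 3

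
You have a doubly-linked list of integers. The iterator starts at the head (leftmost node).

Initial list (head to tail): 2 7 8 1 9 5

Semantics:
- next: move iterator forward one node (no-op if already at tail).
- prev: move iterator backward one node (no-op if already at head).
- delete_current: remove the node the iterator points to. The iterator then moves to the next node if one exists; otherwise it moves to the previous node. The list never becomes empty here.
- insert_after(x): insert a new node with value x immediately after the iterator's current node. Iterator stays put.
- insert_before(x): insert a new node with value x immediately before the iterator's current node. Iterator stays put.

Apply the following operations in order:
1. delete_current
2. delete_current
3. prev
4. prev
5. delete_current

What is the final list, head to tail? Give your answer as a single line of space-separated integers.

After 1 (delete_current): list=[7, 8, 1, 9, 5] cursor@7
After 2 (delete_current): list=[8, 1, 9, 5] cursor@8
After 3 (prev): list=[8, 1, 9, 5] cursor@8
After 4 (prev): list=[8, 1, 9, 5] cursor@8
After 5 (delete_current): list=[1, 9, 5] cursor@1

Answer: 1 9 5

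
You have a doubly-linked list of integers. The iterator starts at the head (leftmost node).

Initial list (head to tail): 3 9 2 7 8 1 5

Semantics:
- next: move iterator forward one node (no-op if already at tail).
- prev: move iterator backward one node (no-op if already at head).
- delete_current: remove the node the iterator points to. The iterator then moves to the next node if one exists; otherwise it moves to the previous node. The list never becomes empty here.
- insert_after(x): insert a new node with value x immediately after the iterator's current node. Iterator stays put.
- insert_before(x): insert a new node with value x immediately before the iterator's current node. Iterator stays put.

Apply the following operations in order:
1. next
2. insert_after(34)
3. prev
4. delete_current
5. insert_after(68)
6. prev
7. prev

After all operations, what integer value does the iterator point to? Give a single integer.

Answer: 9

Derivation:
After 1 (next): list=[3, 9, 2, 7, 8, 1, 5] cursor@9
After 2 (insert_after(34)): list=[3, 9, 34, 2, 7, 8, 1, 5] cursor@9
After 3 (prev): list=[3, 9, 34, 2, 7, 8, 1, 5] cursor@3
After 4 (delete_current): list=[9, 34, 2, 7, 8, 1, 5] cursor@9
After 5 (insert_after(68)): list=[9, 68, 34, 2, 7, 8, 1, 5] cursor@9
After 6 (prev): list=[9, 68, 34, 2, 7, 8, 1, 5] cursor@9
After 7 (prev): list=[9, 68, 34, 2, 7, 8, 1, 5] cursor@9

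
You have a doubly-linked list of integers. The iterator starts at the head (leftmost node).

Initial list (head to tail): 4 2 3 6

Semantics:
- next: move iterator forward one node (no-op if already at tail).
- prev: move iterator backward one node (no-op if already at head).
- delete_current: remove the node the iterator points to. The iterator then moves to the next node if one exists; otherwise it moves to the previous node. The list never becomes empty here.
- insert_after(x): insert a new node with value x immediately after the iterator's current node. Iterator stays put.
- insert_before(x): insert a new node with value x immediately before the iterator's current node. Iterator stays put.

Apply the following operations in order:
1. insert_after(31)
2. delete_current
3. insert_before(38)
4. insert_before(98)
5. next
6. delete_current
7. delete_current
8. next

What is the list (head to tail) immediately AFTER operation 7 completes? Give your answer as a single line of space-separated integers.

After 1 (insert_after(31)): list=[4, 31, 2, 3, 6] cursor@4
After 2 (delete_current): list=[31, 2, 3, 6] cursor@31
After 3 (insert_before(38)): list=[38, 31, 2, 3, 6] cursor@31
After 4 (insert_before(98)): list=[38, 98, 31, 2, 3, 6] cursor@31
After 5 (next): list=[38, 98, 31, 2, 3, 6] cursor@2
After 6 (delete_current): list=[38, 98, 31, 3, 6] cursor@3
After 7 (delete_current): list=[38, 98, 31, 6] cursor@6

Answer: 38 98 31 6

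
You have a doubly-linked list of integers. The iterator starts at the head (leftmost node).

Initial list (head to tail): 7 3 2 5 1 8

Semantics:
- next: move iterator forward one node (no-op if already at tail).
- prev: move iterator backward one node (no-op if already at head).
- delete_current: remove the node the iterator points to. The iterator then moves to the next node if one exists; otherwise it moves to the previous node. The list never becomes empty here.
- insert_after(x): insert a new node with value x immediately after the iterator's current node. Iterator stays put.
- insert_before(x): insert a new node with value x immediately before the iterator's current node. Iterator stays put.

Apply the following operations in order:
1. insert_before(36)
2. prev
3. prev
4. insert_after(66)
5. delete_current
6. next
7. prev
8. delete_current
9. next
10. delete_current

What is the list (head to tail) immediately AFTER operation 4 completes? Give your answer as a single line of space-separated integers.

Answer: 36 66 7 3 2 5 1 8

Derivation:
After 1 (insert_before(36)): list=[36, 7, 3, 2, 5, 1, 8] cursor@7
After 2 (prev): list=[36, 7, 3, 2, 5, 1, 8] cursor@36
After 3 (prev): list=[36, 7, 3, 2, 5, 1, 8] cursor@36
After 4 (insert_after(66)): list=[36, 66, 7, 3, 2, 5, 1, 8] cursor@36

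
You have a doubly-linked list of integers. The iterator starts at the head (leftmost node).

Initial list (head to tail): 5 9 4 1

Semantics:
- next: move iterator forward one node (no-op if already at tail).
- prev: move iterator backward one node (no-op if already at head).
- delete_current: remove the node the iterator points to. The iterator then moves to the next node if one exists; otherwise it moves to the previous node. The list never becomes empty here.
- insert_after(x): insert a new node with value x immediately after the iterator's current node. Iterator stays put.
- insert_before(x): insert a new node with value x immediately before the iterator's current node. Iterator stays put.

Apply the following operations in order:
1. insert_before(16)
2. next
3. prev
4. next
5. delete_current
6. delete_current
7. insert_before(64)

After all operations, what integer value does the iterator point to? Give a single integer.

Answer: 1

Derivation:
After 1 (insert_before(16)): list=[16, 5, 9, 4, 1] cursor@5
After 2 (next): list=[16, 5, 9, 4, 1] cursor@9
After 3 (prev): list=[16, 5, 9, 4, 1] cursor@5
After 4 (next): list=[16, 5, 9, 4, 1] cursor@9
After 5 (delete_current): list=[16, 5, 4, 1] cursor@4
After 6 (delete_current): list=[16, 5, 1] cursor@1
After 7 (insert_before(64)): list=[16, 5, 64, 1] cursor@1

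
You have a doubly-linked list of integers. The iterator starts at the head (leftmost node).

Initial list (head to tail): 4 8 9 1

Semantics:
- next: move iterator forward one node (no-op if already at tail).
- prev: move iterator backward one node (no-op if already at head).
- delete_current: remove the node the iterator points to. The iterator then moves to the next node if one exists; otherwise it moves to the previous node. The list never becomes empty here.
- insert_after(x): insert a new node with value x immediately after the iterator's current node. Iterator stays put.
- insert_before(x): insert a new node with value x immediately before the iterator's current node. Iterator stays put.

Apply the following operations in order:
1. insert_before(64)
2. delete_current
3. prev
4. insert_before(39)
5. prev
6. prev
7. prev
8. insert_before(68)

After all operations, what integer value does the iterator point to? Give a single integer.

Answer: 39

Derivation:
After 1 (insert_before(64)): list=[64, 4, 8, 9, 1] cursor@4
After 2 (delete_current): list=[64, 8, 9, 1] cursor@8
After 3 (prev): list=[64, 8, 9, 1] cursor@64
After 4 (insert_before(39)): list=[39, 64, 8, 9, 1] cursor@64
After 5 (prev): list=[39, 64, 8, 9, 1] cursor@39
After 6 (prev): list=[39, 64, 8, 9, 1] cursor@39
After 7 (prev): list=[39, 64, 8, 9, 1] cursor@39
After 8 (insert_before(68)): list=[68, 39, 64, 8, 9, 1] cursor@39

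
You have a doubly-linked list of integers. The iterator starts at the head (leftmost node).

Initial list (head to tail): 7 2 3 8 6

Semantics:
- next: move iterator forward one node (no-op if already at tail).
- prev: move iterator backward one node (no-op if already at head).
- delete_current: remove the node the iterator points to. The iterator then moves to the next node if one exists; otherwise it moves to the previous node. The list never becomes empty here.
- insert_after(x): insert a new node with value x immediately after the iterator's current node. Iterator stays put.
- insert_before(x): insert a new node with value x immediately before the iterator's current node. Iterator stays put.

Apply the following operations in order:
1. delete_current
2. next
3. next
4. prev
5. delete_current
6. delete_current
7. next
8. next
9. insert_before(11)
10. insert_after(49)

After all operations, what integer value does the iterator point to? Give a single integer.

Answer: 6

Derivation:
After 1 (delete_current): list=[2, 3, 8, 6] cursor@2
After 2 (next): list=[2, 3, 8, 6] cursor@3
After 3 (next): list=[2, 3, 8, 6] cursor@8
After 4 (prev): list=[2, 3, 8, 6] cursor@3
After 5 (delete_current): list=[2, 8, 6] cursor@8
After 6 (delete_current): list=[2, 6] cursor@6
After 7 (next): list=[2, 6] cursor@6
After 8 (next): list=[2, 6] cursor@6
After 9 (insert_before(11)): list=[2, 11, 6] cursor@6
After 10 (insert_after(49)): list=[2, 11, 6, 49] cursor@6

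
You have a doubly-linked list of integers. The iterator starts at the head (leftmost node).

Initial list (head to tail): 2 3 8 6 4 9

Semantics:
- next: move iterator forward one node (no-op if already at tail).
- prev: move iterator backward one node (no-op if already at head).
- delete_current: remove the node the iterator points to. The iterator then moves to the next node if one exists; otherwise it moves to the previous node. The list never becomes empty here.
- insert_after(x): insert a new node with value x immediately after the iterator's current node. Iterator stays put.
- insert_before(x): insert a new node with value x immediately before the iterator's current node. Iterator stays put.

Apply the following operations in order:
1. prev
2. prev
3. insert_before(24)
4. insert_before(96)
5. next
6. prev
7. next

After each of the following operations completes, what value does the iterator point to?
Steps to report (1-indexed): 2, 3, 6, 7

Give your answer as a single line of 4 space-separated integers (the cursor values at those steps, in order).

Answer: 2 2 2 3

Derivation:
After 1 (prev): list=[2, 3, 8, 6, 4, 9] cursor@2
After 2 (prev): list=[2, 3, 8, 6, 4, 9] cursor@2
After 3 (insert_before(24)): list=[24, 2, 3, 8, 6, 4, 9] cursor@2
After 4 (insert_before(96)): list=[24, 96, 2, 3, 8, 6, 4, 9] cursor@2
After 5 (next): list=[24, 96, 2, 3, 8, 6, 4, 9] cursor@3
After 6 (prev): list=[24, 96, 2, 3, 8, 6, 4, 9] cursor@2
After 7 (next): list=[24, 96, 2, 3, 8, 6, 4, 9] cursor@3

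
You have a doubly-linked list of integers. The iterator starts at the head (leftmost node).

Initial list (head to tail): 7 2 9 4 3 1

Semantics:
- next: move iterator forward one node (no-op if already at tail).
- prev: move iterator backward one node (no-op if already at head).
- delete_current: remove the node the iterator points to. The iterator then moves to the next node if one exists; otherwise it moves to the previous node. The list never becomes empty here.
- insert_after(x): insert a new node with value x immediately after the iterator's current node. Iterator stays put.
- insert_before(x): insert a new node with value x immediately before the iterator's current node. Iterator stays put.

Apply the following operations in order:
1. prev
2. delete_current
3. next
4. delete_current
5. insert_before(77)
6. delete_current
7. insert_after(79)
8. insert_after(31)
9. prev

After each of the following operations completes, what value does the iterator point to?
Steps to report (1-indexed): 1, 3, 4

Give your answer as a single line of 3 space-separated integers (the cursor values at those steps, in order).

Answer: 7 9 4

Derivation:
After 1 (prev): list=[7, 2, 9, 4, 3, 1] cursor@7
After 2 (delete_current): list=[2, 9, 4, 3, 1] cursor@2
After 3 (next): list=[2, 9, 4, 3, 1] cursor@9
After 4 (delete_current): list=[2, 4, 3, 1] cursor@4
After 5 (insert_before(77)): list=[2, 77, 4, 3, 1] cursor@4
After 6 (delete_current): list=[2, 77, 3, 1] cursor@3
After 7 (insert_after(79)): list=[2, 77, 3, 79, 1] cursor@3
After 8 (insert_after(31)): list=[2, 77, 3, 31, 79, 1] cursor@3
After 9 (prev): list=[2, 77, 3, 31, 79, 1] cursor@77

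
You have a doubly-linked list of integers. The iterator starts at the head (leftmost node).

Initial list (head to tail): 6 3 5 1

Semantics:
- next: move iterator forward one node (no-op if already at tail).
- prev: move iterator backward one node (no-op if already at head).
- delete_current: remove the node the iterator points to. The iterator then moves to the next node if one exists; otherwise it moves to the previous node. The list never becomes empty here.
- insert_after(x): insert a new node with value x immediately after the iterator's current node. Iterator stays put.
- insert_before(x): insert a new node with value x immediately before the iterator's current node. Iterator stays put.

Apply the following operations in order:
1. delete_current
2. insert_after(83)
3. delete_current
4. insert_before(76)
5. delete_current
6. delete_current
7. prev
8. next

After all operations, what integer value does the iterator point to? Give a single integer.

After 1 (delete_current): list=[3, 5, 1] cursor@3
After 2 (insert_after(83)): list=[3, 83, 5, 1] cursor@3
After 3 (delete_current): list=[83, 5, 1] cursor@83
After 4 (insert_before(76)): list=[76, 83, 5, 1] cursor@83
After 5 (delete_current): list=[76, 5, 1] cursor@5
After 6 (delete_current): list=[76, 1] cursor@1
After 7 (prev): list=[76, 1] cursor@76
After 8 (next): list=[76, 1] cursor@1

Answer: 1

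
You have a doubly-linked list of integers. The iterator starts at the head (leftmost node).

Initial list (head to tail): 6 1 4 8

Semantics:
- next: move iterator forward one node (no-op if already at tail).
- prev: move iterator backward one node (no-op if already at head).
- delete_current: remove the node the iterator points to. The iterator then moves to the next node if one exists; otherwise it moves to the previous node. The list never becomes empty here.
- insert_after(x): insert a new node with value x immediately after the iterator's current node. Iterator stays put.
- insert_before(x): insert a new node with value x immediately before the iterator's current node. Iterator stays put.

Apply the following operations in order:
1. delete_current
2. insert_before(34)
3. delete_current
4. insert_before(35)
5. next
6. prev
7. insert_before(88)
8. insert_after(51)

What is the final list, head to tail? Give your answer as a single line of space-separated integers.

After 1 (delete_current): list=[1, 4, 8] cursor@1
After 2 (insert_before(34)): list=[34, 1, 4, 8] cursor@1
After 3 (delete_current): list=[34, 4, 8] cursor@4
After 4 (insert_before(35)): list=[34, 35, 4, 8] cursor@4
After 5 (next): list=[34, 35, 4, 8] cursor@8
After 6 (prev): list=[34, 35, 4, 8] cursor@4
After 7 (insert_before(88)): list=[34, 35, 88, 4, 8] cursor@4
After 8 (insert_after(51)): list=[34, 35, 88, 4, 51, 8] cursor@4

Answer: 34 35 88 4 51 8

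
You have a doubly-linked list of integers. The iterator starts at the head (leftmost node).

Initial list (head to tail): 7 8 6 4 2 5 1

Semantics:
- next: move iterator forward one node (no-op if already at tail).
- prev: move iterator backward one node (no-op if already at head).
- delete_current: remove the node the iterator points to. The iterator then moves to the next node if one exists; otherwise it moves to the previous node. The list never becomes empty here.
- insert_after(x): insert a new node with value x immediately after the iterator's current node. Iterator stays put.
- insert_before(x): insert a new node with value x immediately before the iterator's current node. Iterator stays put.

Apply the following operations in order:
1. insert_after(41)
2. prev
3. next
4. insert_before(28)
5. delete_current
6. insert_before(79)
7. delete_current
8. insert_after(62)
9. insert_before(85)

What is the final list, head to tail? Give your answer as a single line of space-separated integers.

Answer: 7 28 79 85 6 62 4 2 5 1

Derivation:
After 1 (insert_after(41)): list=[7, 41, 8, 6, 4, 2, 5, 1] cursor@7
After 2 (prev): list=[7, 41, 8, 6, 4, 2, 5, 1] cursor@7
After 3 (next): list=[7, 41, 8, 6, 4, 2, 5, 1] cursor@41
After 4 (insert_before(28)): list=[7, 28, 41, 8, 6, 4, 2, 5, 1] cursor@41
After 5 (delete_current): list=[7, 28, 8, 6, 4, 2, 5, 1] cursor@8
After 6 (insert_before(79)): list=[7, 28, 79, 8, 6, 4, 2, 5, 1] cursor@8
After 7 (delete_current): list=[7, 28, 79, 6, 4, 2, 5, 1] cursor@6
After 8 (insert_after(62)): list=[7, 28, 79, 6, 62, 4, 2, 5, 1] cursor@6
After 9 (insert_before(85)): list=[7, 28, 79, 85, 6, 62, 4, 2, 5, 1] cursor@6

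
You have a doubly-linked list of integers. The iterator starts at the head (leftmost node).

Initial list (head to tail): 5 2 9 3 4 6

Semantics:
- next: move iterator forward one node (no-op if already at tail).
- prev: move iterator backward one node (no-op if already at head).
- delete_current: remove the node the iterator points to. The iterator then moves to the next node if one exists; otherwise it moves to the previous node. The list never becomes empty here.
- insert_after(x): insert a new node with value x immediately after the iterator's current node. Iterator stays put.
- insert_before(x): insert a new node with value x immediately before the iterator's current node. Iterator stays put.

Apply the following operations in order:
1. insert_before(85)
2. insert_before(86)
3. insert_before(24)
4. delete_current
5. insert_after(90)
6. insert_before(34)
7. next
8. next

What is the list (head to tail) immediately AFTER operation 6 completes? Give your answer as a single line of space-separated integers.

After 1 (insert_before(85)): list=[85, 5, 2, 9, 3, 4, 6] cursor@5
After 2 (insert_before(86)): list=[85, 86, 5, 2, 9, 3, 4, 6] cursor@5
After 3 (insert_before(24)): list=[85, 86, 24, 5, 2, 9, 3, 4, 6] cursor@5
After 4 (delete_current): list=[85, 86, 24, 2, 9, 3, 4, 6] cursor@2
After 5 (insert_after(90)): list=[85, 86, 24, 2, 90, 9, 3, 4, 6] cursor@2
After 6 (insert_before(34)): list=[85, 86, 24, 34, 2, 90, 9, 3, 4, 6] cursor@2

Answer: 85 86 24 34 2 90 9 3 4 6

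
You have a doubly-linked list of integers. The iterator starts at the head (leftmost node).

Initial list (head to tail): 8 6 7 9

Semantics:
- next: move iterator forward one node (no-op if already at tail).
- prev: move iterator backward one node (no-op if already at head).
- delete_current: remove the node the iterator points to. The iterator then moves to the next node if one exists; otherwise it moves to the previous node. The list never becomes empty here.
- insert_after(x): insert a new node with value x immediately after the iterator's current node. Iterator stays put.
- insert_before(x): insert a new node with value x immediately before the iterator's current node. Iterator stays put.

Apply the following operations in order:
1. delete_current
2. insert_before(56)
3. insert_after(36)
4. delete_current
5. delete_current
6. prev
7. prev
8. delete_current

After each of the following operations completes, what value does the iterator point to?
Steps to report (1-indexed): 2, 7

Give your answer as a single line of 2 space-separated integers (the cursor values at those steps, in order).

Answer: 6 56

Derivation:
After 1 (delete_current): list=[6, 7, 9] cursor@6
After 2 (insert_before(56)): list=[56, 6, 7, 9] cursor@6
After 3 (insert_after(36)): list=[56, 6, 36, 7, 9] cursor@6
After 4 (delete_current): list=[56, 36, 7, 9] cursor@36
After 5 (delete_current): list=[56, 7, 9] cursor@7
After 6 (prev): list=[56, 7, 9] cursor@56
After 7 (prev): list=[56, 7, 9] cursor@56
After 8 (delete_current): list=[7, 9] cursor@7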